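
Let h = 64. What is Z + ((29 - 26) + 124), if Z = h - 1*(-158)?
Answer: 349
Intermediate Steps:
Z = 222 (Z = 64 - 1*(-158) = 64 + 158 = 222)
Z + ((29 - 26) + 124) = 222 + ((29 - 26) + 124) = 222 + (3 + 124) = 222 + 127 = 349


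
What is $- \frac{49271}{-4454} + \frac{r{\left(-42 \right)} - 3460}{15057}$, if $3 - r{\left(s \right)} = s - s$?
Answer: $\frac{726475969}{67063878} \approx 10.833$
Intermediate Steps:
$r{\left(s \right)} = 3$ ($r{\left(s \right)} = 3 - \left(s - s\right) = 3 - 0 = 3 + 0 = 3$)
$- \frac{49271}{-4454} + \frac{r{\left(-42 \right)} - 3460}{15057} = - \frac{49271}{-4454} + \frac{3 - 3460}{15057} = \left(-49271\right) \left(- \frac{1}{4454}\right) - \frac{3457}{15057} = \frac{49271}{4454} - \frac{3457}{15057} = \frac{726475969}{67063878}$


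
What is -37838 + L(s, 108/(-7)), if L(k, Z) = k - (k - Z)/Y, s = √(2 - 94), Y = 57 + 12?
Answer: -6091954/161 + 136*I*√23/69 ≈ -37838.0 + 9.4527*I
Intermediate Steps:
Y = 69
s = 2*I*√23 (s = √(-92) = 2*I*√23 ≈ 9.5917*I)
L(k, Z) = Z/69 + 68*k/69 (L(k, Z) = k - (k - Z)/69 = k - (-Z/69 + k/69) = k + (-k/69 + Z/69) = Z/69 + 68*k/69)
-37838 + L(s, 108/(-7)) = -37838 + ((108/(-7))/69 + 68*(2*I*√23)/69) = -37838 + ((108*(-⅐))/69 + 136*I*√23/69) = -37838 + ((1/69)*(-108/7) + 136*I*√23/69) = -37838 + (-36/161 + 136*I*√23/69) = -6091954/161 + 136*I*√23/69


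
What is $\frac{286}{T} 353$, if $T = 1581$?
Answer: $\frac{100958}{1581} \approx 63.857$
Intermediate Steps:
$\frac{286}{T} 353 = \frac{286}{1581} \cdot 353 = \frac{100958}{1581}$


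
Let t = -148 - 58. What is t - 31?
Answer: -237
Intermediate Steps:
t = -206
t - 31 = -206 - 31 = -237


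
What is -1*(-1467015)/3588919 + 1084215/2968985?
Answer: 1649341068672/2131089335443 ≈ 0.77394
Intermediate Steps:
-1*(-1467015)/3588919 + 1084215/2968985 = 1467015*(1/3588919) + 1084215*(1/2968985) = 1467015/3588919 + 216843/593797 = 1649341068672/2131089335443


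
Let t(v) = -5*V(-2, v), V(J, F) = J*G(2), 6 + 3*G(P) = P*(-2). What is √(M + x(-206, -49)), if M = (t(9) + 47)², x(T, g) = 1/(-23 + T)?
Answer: 2*√22037815/687 ≈ 13.667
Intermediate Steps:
G(P) = -2 - 2*P/3 (G(P) = -2 + (P*(-2))/3 = -2 + (-2*P)/3 = -2 - 2*P/3)
V(J, F) = -10*J/3 (V(J, F) = J*(-2 - ⅔*2) = J*(-2 - 4/3) = J*(-10/3) = -10*J/3)
t(v) = -100/3 (t(v) = -(-50)*(-2)/3 = -5*20/3 = -100/3)
M = 1681/9 (M = (-100/3 + 47)² = (41/3)² = 1681/9 ≈ 186.78)
√(M + x(-206, -49)) = √(1681/9 + 1/(-23 - 206)) = √(1681/9 + 1/(-229)) = √(1681/9 - 1/229) = √(384940/2061) = 2*√22037815/687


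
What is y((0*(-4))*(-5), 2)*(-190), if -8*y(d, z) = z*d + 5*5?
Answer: 2375/4 ≈ 593.75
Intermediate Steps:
y(d, z) = -25/8 - d*z/8 (y(d, z) = -(z*d + 5*5)/8 = -(d*z + 25)/8 = -(25 + d*z)/8 = -25/8 - d*z/8)
y((0*(-4))*(-5), 2)*(-190) = (-25/8 - 1/8*(0*(-4))*(-5)*2)*(-190) = (-25/8 - 1/8*0*(-5)*2)*(-190) = (-25/8 - 1/8*0*2)*(-190) = (-25/8 + 0)*(-190) = -25/8*(-190) = 2375/4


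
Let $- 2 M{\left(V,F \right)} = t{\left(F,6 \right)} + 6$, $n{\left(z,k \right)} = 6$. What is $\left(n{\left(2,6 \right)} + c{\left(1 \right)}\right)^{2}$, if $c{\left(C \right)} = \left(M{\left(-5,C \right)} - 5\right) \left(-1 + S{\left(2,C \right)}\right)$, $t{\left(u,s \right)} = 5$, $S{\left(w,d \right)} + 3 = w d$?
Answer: $729$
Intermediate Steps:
$S{\left(w,d \right)} = -3 + d w$ ($S{\left(w,d \right)} = -3 + w d = -3 + d w$)
$M{\left(V,F \right)} = - \frac{11}{2}$ ($M{\left(V,F \right)} = - \frac{5 + 6}{2} = \left(- \frac{1}{2}\right) 11 = - \frac{11}{2}$)
$c{\left(C \right)} = 42 - 21 C$ ($c{\left(C \right)} = \left(- \frac{11}{2} - 5\right) \left(-1 + \left(-3 + C 2\right)\right) = - \frac{21 \left(-1 + \left(-3 + 2 C\right)\right)}{2} = - \frac{21 \left(-4 + 2 C\right)}{2} = 42 - 21 C$)
$\left(n{\left(2,6 \right)} + c{\left(1 \right)}\right)^{2} = \left(6 + \left(42 - 21\right)\right)^{2} = \left(6 + 21\right)^{2} = 27^{2} = 729$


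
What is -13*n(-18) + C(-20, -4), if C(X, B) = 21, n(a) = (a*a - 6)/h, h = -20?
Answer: 2277/10 ≈ 227.70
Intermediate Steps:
n(a) = 3/10 - a²/20 (n(a) = (a*a - 6)/(-20) = (a² - 6)*(-1/20) = (-6 + a²)*(-1/20) = 3/10 - a²/20)
-13*n(-18) + C(-20, -4) = -13*(3/10 - 1/20*(-18)²) + 21 = -13*(3/10 - 1/20*324) + 21 = -13*(3/10 - 81/5) + 21 = -13*(-159/10) + 21 = 2067/10 + 21 = 2277/10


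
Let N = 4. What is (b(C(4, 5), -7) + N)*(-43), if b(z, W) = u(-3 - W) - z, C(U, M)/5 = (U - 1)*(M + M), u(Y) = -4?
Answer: 6450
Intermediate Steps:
C(U, M) = 10*M*(-1 + U) (C(U, M) = 5*((U - 1)*(M + M)) = 5*((-1 + U)*(2*M)) = 5*(2*M*(-1 + U)) = 10*M*(-1 + U))
b(z, W) = -4 - z
(b(C(4, 5), -7) + N)*(-43) = ((-4 - 10*5*(-1 + 4)) + 4)*(-43) = ((-4 - 10*5*3) + 4)*(-43) = ((-4 - 1*150) + 4)*(-43) = ((-4 - 150) + 4)*(-43) = (-154 + 4)*(-43) = -150*(-43) = 6450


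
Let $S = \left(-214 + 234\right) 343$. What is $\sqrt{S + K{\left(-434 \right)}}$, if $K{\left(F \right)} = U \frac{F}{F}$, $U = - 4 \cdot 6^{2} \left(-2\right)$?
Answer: $2 \sqrt{1787} \approx 84.546$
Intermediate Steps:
$U = 288$ ($U = \left(-4\right) 36 \left(-2\right) = \left(-144\right) \left(-2\right) = 288$)
$K{\left(F \right)} = 288$ ($K{\left(F \right)} = 288 \frac{F}{F} = 288 \cdot 1 = 288$)
$S = 6860$ ($S = 20 \cdot 343 = 6860$)
$\sqrt{S + K{\left(-434 \right)}} = \sqrt{6860 + 288} = \sqrt{7148} = 2 \sqrt{1787}$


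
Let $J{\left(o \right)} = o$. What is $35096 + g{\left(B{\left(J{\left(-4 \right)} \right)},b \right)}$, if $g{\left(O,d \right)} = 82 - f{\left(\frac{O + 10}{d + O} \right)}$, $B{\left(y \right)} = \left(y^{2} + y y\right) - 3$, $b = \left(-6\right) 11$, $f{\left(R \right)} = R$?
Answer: $\frac{1301625}{37} \approx 35179.0$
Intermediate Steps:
$b = -66$
$B{\left(y \right)} = -3 + 2 y^{2}$ ($B{\left(y \right)} = \left(y^{2} + y^{2}\right) - 3 = 2 y^{2} - 3 = -3 + 2 y^{2}$)
$g{\left(O,d \right)} = 82 - \frac{10 + O}{O + d}$ ($g{\left(O,d \right)} = 82 - \frac{O + 10}{d + O} = 82 - \frac{10 + O}{O + d}$)
$35096 + g{\left(B{\left(J{\left(-4 \right)} \right)},b \right)} = 35096 + \frac{-10 + 81 \left(-3 + 2 \left(-4\right)^{2}\right) + 82 \left(-66\right)}{\left(-3 + 2 \left(-4\right)^{2}\right) - 66} = 35096 + \frac{-10 + 81 \left(-3 + 2 \cdot 16\right) - 5412}{\left(-3 + 2 \cdot 16\right) - 66} = 35096 + \frac{-10 + 81 \left(-3 + 32\right) - 5412}{\left(-3 + 32\right) - 66} = 35096 + \frac{-10 + 81 \cdot 29 - 5412}{29 - 66} = 35096 + \frac{-10 + 2349 - 5412}{-37} = 35096 - - \frac{3073}{37} = 35096 + \frac{3073}{37} = \frac{1301625}{37}$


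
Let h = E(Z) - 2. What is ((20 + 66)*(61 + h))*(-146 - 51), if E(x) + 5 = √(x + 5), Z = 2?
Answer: -914868 - 16942*√7 ≈ -9.5969e+5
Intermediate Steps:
E(x) = -5 + √(5 + x) (E(x) = -5 + √(x + 5) = -5 + √(5 + x))
h = -7 + √7 (h = (-5 + √(5 + 2)) - 2 = (-5 + √7) - 2 = -7 + √7 ≈ -4.3542)
((20 + 66)*(61 + h))*(-146 - 51) = ((20 + 66)*(61 + (-7 + √7)))*(-146 - 51) = (86*(54 + √7))*(-197) = (4644 + 86*√7)*(-197) = -914868 - 16942*√7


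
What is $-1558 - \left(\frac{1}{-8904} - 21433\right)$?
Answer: $\frac{176967001}{8904} \approx 19875.0$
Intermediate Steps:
$-1558 - \left(\frac{1}{-8904} - 21433\right) = -1558 - \left(- \frac{1}{8904} - 21433\right) = -1558 - - \frac{190839433}{8904} = -1558 + \frac{190839433}{8904} = \frac{176967001}{8904}$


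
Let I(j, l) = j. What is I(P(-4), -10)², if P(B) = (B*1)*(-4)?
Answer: 256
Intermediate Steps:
P(B) = -4*B (P(B) = B*(-4) = -4*B)
I(P(-4), -10)² = (-4*(-4))² = 16² = 256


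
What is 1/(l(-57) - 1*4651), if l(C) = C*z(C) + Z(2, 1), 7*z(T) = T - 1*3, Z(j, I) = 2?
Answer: -7/29123 ≈ -0.00024036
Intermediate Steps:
z(T) = -3/7 + T/7 (z(T) = (T - 1*3)/7 = (T - 3)/7 = (-3 + T)/7 = -3/7 + T/7)
l(C) = 2 + C*(-3/7 + C/7) (l(C) = C*(-3/7 + C/7) + 2 = 2 + C*(-3/7 + C/7))
1/(l(-57) - 1*4651) = 1/((2 + (1/7)*(-57)*(-3 - 57)) - 1*4651) = 1/((2 + (1/7)*(-57)*(-60)) - 4651) = 1/((2 + 3420/7) - 4651) = 1/(3434/7 - 4651) = 1/(-29123/7) = -7/29123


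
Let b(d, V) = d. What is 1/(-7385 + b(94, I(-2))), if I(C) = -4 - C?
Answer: -1/7291 ≈ -0.00013716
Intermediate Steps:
1/(-7385 + b(94, I(-2))) = 1/(-7385 + 94) = 1/(-7291) = -1/7291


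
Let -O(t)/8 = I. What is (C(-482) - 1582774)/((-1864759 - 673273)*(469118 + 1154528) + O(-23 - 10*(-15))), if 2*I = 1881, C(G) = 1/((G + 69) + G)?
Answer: 1416582731/3688174633415420 ≈ 3.8409e-7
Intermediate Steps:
C(G) = 1/(69 + 2*G) (C(G) = 1/((69 + G) + G) = 1/(69 + 2*G))
I = 1881/2 (I = (½)*1881 = 1881/2 ≈ 940.50)
O(t) = -7524 (O(t) = -8*1881/2 = -7524)
(C(-482) - 1582774)/((-1864759 - 673273)*(469118 + 1154528) + O(-23 - 10*(-15))) = (1/(69 + 2*(-482)) - 1582774)/((-1864759 - 673273)*(469118 + 1154528) - 7524) = (1/(69 - 964) - 1582774)/(-2538032*1623646 - 7524) = (1/(-895) - 1582774)/(-4120865504672 - 7524) = (-1/895 - 1582774)/(-4120865512196) = -1416582731/895*(-1/4120865512196) = 1416582731/3688174633415420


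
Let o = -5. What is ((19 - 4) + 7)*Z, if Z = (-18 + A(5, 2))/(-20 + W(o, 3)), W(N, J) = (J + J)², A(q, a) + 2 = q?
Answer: -165/8 ≈ -20.625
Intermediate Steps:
A(q, a) = -2 + q
W(N, J) = 4*J² (W(N, J) = (2*J)² = 4*J²)
Z = -15/16 (Z = (-18 + (-2 + 5))/(-20 + 4*3²) = (-18 + 3)/(-20 + 4*9) = -15/(-20 + 36) = -15/16 ≈ -0.93750)
((19 - 4) + 7)*Z = ((19 - 4) + 7)*(-15/16) = (15 + 7)*(-15/16) = 22*(-15/16) = -165/8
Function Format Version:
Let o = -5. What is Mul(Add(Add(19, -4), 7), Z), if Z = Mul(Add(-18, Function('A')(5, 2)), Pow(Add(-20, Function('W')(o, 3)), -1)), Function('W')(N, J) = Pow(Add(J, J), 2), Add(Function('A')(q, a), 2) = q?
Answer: Rational(-165, 8) ≈ -20.625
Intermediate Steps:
Function('A')(q, a) = Add(-2, q)
Function('W')(N, J) = Mul(4, Pow(J, 2)) (Function('W')(N, J) = Pow(Mul(2, J), 2) = Mul(4, Pow(J, 2)))
Z = Rational(-15, 16) (Z = Mul(Add(-18, Add(-2, 5)), Pow(Add(-20, Mul(4, Pow(3, 2))), -1)) = Mul(Add(-18, 3), Pow(Add(-20, Mul(4, 9)), -1)) = Mul(-15, Pow(Add(-20, 36), -1)) = Mul(-15, Pow(16, -1)) = Mul(-15, Rational(1, 16)) = Rational(-15, 16) ≈ -0.93750)
Mul(Add(Add(19, -4), 7), Z) = Mul(Add(Add(19, -4), 7), Rational(-15, 16)) = Mul(Add(15, 7), Rational(-15, 16)) = Mul(22, Rational(-15, 16)) = Rational(-165, 8)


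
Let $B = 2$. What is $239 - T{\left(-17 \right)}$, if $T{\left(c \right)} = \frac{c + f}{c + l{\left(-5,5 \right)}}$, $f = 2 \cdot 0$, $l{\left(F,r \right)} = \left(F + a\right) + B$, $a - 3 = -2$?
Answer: $\frac{4524}{19} \approx 238.11$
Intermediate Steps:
$a = 1$ ($a = 3 - 2 = 1$)
$l{\left(F,r \right)} = 3 + F$ ($l{\left(F,r \right)} = \left(F + 1\right) + 2 = \left(1 + F\right) + 2 = 3 + F$)
$f = 0$
$T{\left(c \right)} = \frac{c}{-2 + c}$ ($T{\left(c \right)} = \frac{c + 0}{c + \left(3 - 5\right)} = \frac{c}{c - 2} = \frac{c}{-2 + c}$)
$239 - T{\left(-17 \right)} = 239 - - \frac{17}{-2 - 17} = 239 - - \frac{17}{-19} = 239 - \left(-17\right) \left(- \frac{1}{19}\right) = 239 - \frac{17}{19} = \frac{4524}{19}$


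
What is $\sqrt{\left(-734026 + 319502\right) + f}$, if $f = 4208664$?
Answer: $2 \sqrt{948535} \approx 1947.9$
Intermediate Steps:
$\sqrt{\left(-734026 + 319502\right) + f} = \sqrt{\left(-734026 + 319502\right) + 4208664} = \sqrt{-414524 + 4208664} = \sqrt{3794140} = 2 \sqrt{948535}$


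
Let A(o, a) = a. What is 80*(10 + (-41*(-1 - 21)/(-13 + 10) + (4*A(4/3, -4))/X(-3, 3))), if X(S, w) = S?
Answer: -68480/3 ≈ -22827.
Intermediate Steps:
80*(10 + (-41*(-1 - 21)/(-13 + 10) + (4*A(4/3, -4))/X(-3, 3))) = 80*(10 + (-41*(-1 - 21)/(-13 + 10) + (4*(-4))/(-3))) = 80*(10 + (-41/((-3/(-22))) - 16*(-1/3))) = 80*(10 + (-41/((-3*(-1/22))) + 16/3)) = 80*(10 + (-41/3/22 + 16/3)) = 80*(10 + (-41*22/3 + 16/3)) = 80*(10 + (-902/3 + 16/3)) = 80*(10 - 886/3) = 80*(-856/3) = -68480/3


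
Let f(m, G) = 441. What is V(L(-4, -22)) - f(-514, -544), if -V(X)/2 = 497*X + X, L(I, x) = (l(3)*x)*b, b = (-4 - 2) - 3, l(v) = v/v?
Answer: -197649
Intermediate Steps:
l(v) = 1
b = -9 (b = -6 - 3 = -9)
L(I, x) = -9*x (L(I, x) = (1*x)*(-9) = x*(-9) = -9*x)
V(X) = -996*X (V(X) = -2*(497*X + X) = -996*X)
V(L(-4, -22)) - f(-514, -544) = -(-8964)*(-22) - 1*441 = -996*198 - 441 = -197208 - 441 = -197649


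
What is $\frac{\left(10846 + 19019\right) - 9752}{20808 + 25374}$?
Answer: $\frac{20113}{46182} \approx 0.43552$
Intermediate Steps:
$\frac{\left(10846 + 19019\right) - 9752}{20808 + 25374} = \frac{29865 - 9752}{46182} = 20113 \cdot \frac{1}{46182} = \frac{20113}{46182}$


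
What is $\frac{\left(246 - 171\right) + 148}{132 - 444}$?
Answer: $- \frac{223}{312} \approx -0.71474$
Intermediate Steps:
$\frac{\left(246 - 171\right) + 148}{132 - 444} = \frac{75 + 148}{-312} = 223 \left(- \frac{1}{312}\right) = - \frac{223}{312}$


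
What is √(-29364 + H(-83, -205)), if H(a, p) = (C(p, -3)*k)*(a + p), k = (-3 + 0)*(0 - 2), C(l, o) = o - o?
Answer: 2*I*√7341 ≈ 171.36*I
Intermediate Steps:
C(l, o) = 0
k = 6 (k = -3*(-2) = 6)
H(a, p) = 0 (H(a, p) = (0*6)*(a + p) = 0*(a + p) = 0)
√(-29364 + H(-83, -205)) = √(-29364 + 0) = √(-29364) = 2*I*√7341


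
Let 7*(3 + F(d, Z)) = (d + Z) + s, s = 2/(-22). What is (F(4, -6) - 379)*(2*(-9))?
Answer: 529866/77 ≈ 6881.4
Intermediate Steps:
s = -1/11 (s = 2*(-1/22) = -1/11 ≈ -0.090909)
F(d, Z) = -232/77 + Z/7 + d/7 (F(d, Z) = -3 + ((d + Z) - 1/11)/7 = -3 + ((Z + d) - 1/11)/7 = -3 + (-1/11 + Z + d)/7 = -3 + (-1/77 + Z/7 + d/7) = -232/77 + Z/7 + d/7)
(F(4, -6) - 379)*(2*(-9)) = ((-232/77 + (1/7)*(-6) + (1/7)*4) - 379)*(2*(-9)) = ((-232/77 - 6/7 + 4/7) - 379)*(-18) = (-254/77 - 379)*(-18) = -29437/77*(-18) = 529866/77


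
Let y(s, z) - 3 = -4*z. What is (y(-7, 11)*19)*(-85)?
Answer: 66215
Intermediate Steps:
y(s, z) = 3 - 4*z
(y(-7, 11)*19)*(-85) = ((3 - 4*11)*19)*(-85) = ((3 - 44)*19)*(-85) = -41*19*(-85) = -779*(-85) = 66215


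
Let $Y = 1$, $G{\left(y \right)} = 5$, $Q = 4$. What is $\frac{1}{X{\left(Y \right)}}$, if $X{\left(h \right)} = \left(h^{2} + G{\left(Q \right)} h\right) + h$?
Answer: $\frac{1}{7} \approx 0.14286$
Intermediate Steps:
$X{\left(h \right)} = h^{2} + 6 h$ ($X{\left(h \right)} = \left(h^{2} + 5 h\right) + h = h^{2} + 6 h$)
$\frac{1}{X{\left(Y \right)}} = \frac{1}{1 \left(6 + 1\right)} = \frac{1}{1 \cdot 7} = \frac{1}{7}$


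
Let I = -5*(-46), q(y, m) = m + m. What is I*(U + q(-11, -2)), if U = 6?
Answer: 460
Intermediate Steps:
q(y, m) = 2*m
I = 230
I*(U + q(-11, -2)) = 230*(6 + 2*(-2)) = 230*(6 - 4) = 230*2 = 460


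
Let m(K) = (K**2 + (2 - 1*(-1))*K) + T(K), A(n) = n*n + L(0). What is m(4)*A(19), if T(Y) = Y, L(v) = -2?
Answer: 11488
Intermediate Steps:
A(n) = -2 + n**2 (A(n) = n*n - 2 = n**2 - 2 = -2 + n**2)
m(K) = K**2 + 4*K (m(K) = (K**2 + (2 - 1*(-1))*K) + K = (K**2 + (2 + 1)*K) + K = (K**2 + 3*K) + K = K**2 + 4*K)
m(4)*A(19) = (4*(4 + 4))*(-2 + 19**2) = (4*8)*(-2 + 361) = 32*359 = 11488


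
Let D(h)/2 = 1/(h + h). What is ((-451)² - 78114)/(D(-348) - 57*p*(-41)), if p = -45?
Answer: -43599876/36597421 ≈ -1.1913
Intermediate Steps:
D(h) = 1/h (D(h) = 2/(h + h) = 2/((2*h)) = 2*(1/(2*h)) = 1/h)
((-451)² - 78114)/(D(-348) - 57*p*(-41)) = ((-451)² - 78114)/(1/(-348) - 57*(-45)*(-41)) = (203401 - 78114)/(-1/348 + 2565*(-41)) = 125287/(-1/348 - 105165) = 125287/(-36597421/348) = 125287*(-348/36597421) = -43599876/36597421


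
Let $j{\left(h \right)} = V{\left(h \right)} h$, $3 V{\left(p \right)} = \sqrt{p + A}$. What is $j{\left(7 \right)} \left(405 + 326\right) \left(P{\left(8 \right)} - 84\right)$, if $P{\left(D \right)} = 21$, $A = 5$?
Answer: $- 214914 \sqrt{3} \approx -3.7224 \cdot 10^{5}$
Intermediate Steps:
$V{\left(p \right)} = \frac{\sqrt{5 + p}}{3}$ ($V{\left(p \right)} = \frac{\sqrt{p + 5}}{3} = \frac{\sqrt{5 + p}}{3}$)
$j{\left(h \right)} = \frac{h \sqrt{5 + h}}{3}$ ($j{\left(h \right)} = \frac{\sqrt{5 + h}}{3} h = \frac{h \sqrt{5 + h}}{3}$)
$j{\left(7 \right)} \left(405 + 326\right) \left(P{\left(8 \right)} - 84\right) = \frac{1}{3} \cdot 7 \sqrt{5 + 7} \left(405 + 326\right) \left(21 - 84\right) = \frac{1}{3} \cdot 7 \sqrt{12} \cdot 731 \left(-63\right) = \frac{1}{3} \cdot 7 \cdot 2 \sqrt{3} \left(-46053\right) = \frac{14 \sqrt{3}}{3} \left(-46053\right) = - 214914 \sqrt{3}$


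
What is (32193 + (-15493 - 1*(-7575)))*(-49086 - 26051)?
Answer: -1823950675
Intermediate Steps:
(32193 + (-15493 - 1*(-7575)))*(-49086 - 26051) = (32193 + (-15493 + 7575))*(-75137) = (32193 - 7918)*(-75137) = 24275*(-75137) = -1823950675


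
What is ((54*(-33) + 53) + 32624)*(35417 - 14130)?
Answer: 657661865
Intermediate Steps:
((54*(-33) + 53) + 32624)*(35417 - 14130) = ((-1782 + 53) + 32624)*21287 = (-1729 + 32624)*21287 = 30895*21287 = 657661865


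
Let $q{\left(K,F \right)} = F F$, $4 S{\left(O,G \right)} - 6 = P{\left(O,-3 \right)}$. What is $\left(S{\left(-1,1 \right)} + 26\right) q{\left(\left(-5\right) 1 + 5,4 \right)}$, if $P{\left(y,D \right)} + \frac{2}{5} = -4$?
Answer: $\frac{2112}{5} \approx 422.4$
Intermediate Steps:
$P{\left(y,D \right)} = - \frac{22}{5}$ ($P{\left(y,D \right)} = - \frac{2}{5} - 4 = - \frac{22}{5}$)
$S{\left(O,G \right)} = \frac{2}{5}$ ($S{\left(O,G \right)} = \frac{3}{2} + \frac{1}{4} \left(- \frac{22}{5}\right) = \frac{3}{2} - \frac{11}{10} = \frac{2}{5}$)
$q{\left(K,F \right)} = F^{2}$
$\left(S{\left(-1,1 \right)} + 26\right) q{\left(\left(-5\right) 1 + 5,4 \right)} = \left(\frac{2}{5} + 26\right) 4^{2} = \frac{132}{5} \cdot 16 = \frac{2112}{5}$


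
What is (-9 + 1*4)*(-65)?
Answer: 325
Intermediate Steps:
(-9 + 1*4)*(-65) = (-9 + 4)*(-65) = -5*(-65) = 325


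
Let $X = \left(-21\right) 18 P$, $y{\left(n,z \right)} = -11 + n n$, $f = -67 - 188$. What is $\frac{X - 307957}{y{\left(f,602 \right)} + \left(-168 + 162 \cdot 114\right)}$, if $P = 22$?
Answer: $- \frac{316273}{83314} \approx -3.7962$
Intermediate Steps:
$f = -255$
$y{\left(n,z \right)} = -11 + n^{2}$
$X = -8316$ ($X = \left(-21\right) 18 \cdot 22 = \left(-378\right) 22 = -8316$)
$\frac{X - 307957}{y{\left(f,602 \right)} + \left(-168 + 162 \cdot 114\right)} = \frac{-8316 - 307957}{\left(-11 + \left(-255\right)^{2}\right) + \left(-168 + 162 \cdot 114\right)} = - \frac{316273}{\left(-11 + 65025\right) + \left(-168 + 18468\right)} = - \frac{316273}{65014 + 18300} = - \frac{316273}{83314}$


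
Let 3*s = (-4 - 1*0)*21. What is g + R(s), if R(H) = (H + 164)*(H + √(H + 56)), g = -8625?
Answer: -12433 + 272*√7 ≈ -11713.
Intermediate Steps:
s = -28 (s = ((-4 - 1*0)*21)/3 = ((-4 + 0)*21)/3 = (-4*21)/3 = (⅓)*(-84) = -28)
R(H) = (164 + H)*(H + √(56 + H))
g + R(s) = -8625 + ((-28)² + 164*(-28) + 164*√(56 - 28) - 28*√(56 - 28)) = -8625 + (784 - 4592 + 164*√28 - 56*√7) = -8625 + (784 - 4592 + 164*(2*√7) - 56*√7) = -8625 + (784 - 4592 + 328*√7 - 56*√7) = -8625 + (-3808 + 272*√7) = -12433 + 272*√7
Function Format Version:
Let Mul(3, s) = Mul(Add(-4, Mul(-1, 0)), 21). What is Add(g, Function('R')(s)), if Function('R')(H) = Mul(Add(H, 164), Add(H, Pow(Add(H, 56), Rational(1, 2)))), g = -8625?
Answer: Add(-12433, Mul(272, Pow(7, Rational(1, 2)))) ≈ -11713.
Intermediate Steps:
s = -28 (s = Mul(Rational(1, 3), Mul(Add(-4, Mul(-1, 0)), 21)) = Mul(Rational(1, 3), Mul(Add(-4, 0), 21)) = Mul(Rational(1, 3), Mul(-4, 21)) = Mul(Rational(1, 3), -84) = -28)
Function('R')(H) = Mul(Add(164, H), Add(H, Pow(Add(56, H), Rational(1, 2))))
Add(g, Function('R')(s)) = Add(-8625, Add(Pow(-28, 2), Mul(164, -28), Mul(164, Pow(Add(56, -28), Rational(1, 2))), Mul(-28, Pow(Add(56, -28), Rational(1, 2))))) = Add(-8625, Add(784, -4592, Mul(164, Pow(28, Rational(1, 2))), Mul(-28, Pow(28, Rational(1, 2))))) = Add(-8625, Add(784, -4592, Mul(164, Mul(2, Pow(7, Rational(1, 2)))), Mul(-28, Mul(2, Pow(7, Rational(1, 2)))))) = Add(-8625, Add(784, -4592, Mul(328, Pow(7, Rational(1, 2))), Mul(-56, Pow(7, Rational(1, 2))))) = Add(-8625, Add(-3808, Mul(272, Pow(7, Rational(1, 2))))) = Add(-12433, Mul(272, Pow(7, Rational(1, 2))))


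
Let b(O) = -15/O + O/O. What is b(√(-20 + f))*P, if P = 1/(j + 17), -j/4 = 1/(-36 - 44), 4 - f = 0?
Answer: 20/341 + 75*I/341 ≈ 0.058651 + 0.21994*I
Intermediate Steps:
f = 4 (f = 4 - 1*0 = 4 + 0 = 4)
j = 1/20 (j = -4/(-36 - 44) = -4/(-80) = -4*(-1/80) = 1/20 ≈ 0.050000)
P = 20/341 (P = 1/(1/20 + 17) = 1/(341/20) = 20/341 ≈ 0.058651)
b(O) = 1 - 15/O (b(O) = -15/O + 1 = 1 - 15/O)
b(√(-20 + f))*P = ((-15 + √(-20 + 4))/(√(-20 + 4)))*(20/341) = ((-15 + √(-16))/(√(-16)))*(20/341) = ((-15 + 4*I)/((4*I)))*(20/341) = ((-I/4)*(-15 + 4*I))*(20/341) = -I*(-15 + 4*I)/4*(20/341) = -5*I*(-15 + 4*I)/341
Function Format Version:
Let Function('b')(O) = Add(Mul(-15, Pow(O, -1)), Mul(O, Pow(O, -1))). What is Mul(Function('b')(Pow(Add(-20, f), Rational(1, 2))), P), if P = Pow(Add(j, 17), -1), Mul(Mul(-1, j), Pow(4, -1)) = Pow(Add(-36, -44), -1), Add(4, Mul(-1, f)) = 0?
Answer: Add(Rational(20, 341), Mul(Rational(75, 341), I)) ≈ Add(0.058651, Mul(0.21994, I))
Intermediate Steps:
f = 4 (f = Add(4, Mul(-1, 0)) = Add(4, 0) = 4)
j = Rational(1, 20) (j = Mul(-4, Pow(Add(-36, -44), -1)) = Mul(-4, Pow(-80, -1)) = Mul(-4, Rational(-1, 80)) = Rational(1, 20) ≈ 0.050000)
P = Rational(20, 341) (P = Pow(Add(Rational(1, 20), 17), -1) = Pow(Rational(341, 20), -1) = Rational(20, 341) ≈ 0.058651)
Function('b')(O) = Add(1, Mul(-15, Pow(O, -1))) (Function('b')(O) = Add(Mul(-15, Pow(O, -1)), 1) = Add(1, Mul(-15, Pow(O, -1))))
Mul(Function('b')(Pow(Add(-20, f), Rational(1, 2))), P) = Mul(Mul(Pow(Pow(Add(-20, 4), Rational(1, 2)), -1), Add(-15, Pow(Add(-20, 4), Rational(1, 2)))), Rational(20, 341)) = Mul(Mul(Pow(Pow(-16, Rational(1, 2)), -1), Add(-15, Pow(-16, Rational(1, 2)))), Rational(20, 341)) = Mul(Mul(Pow(Mul(4, I), -1), Add(-15, Mul(4, I))), Rational(20, 341)) = Mul(Mul(Mul(Rational(-1, 4), I), Add(-15, Mul(4, I))), Rational(20, 341)) = Mul(Mul(Rational(-1, 4), I, Add(-15, Mul(4, I))), Rational(20, 341)) = Mul(Rational(-5, 341), I, Add(-15, Mul(4, I)))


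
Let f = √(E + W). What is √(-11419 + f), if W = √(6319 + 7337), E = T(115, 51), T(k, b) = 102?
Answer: √(-11419 + √2*√(51 + √3414)) ≈ 106.79*I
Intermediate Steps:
E = 102
W = 2*√3414 (W = √13656 = 2*√3414 ≈ 116.86)
f = √(102 + 2*√3414) ≈ 14.794
√(-11419 + f) = √(-11419 + √(102 + 2*√3414))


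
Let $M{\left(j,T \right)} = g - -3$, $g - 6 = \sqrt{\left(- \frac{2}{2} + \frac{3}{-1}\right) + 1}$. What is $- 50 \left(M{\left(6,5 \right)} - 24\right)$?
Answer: $750 - 50 i \sqrt{3} \approx 750.0 - 86.603 i$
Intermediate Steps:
$g = 6 + i \sqrt{3}$ ($g = 6 + \sqrt{\left(- \frac{2}{2} + \frac{3}{-1}\right) + 1} = 6 + \sqrt{\left(\left(-2\right) \frac{1}{2} + 3 \left(-1\right)\right) + 1} = 6 + \sqrt{\left(-1 - 3\right) + 1} = 6 + \sqrt{-4 + 1} = 6 + \sqrt{-3} = 6 + i \sqrt{3} \approx 6.0 + 1.732 i$)
$M{\left(j,T \right)} = 9 + i \sqrt{3}$ ($M{\left(j,T \right)} = \left(6 + i \sqrt{3}\right) - -3 = \left(6 + i \sqrt{3}\right) + 3 = 9 + i \sqrt{3}$)
$- 50 \left(M{\left(6,5 \right)} - 24\right) = - 50 \left(\left(9 + i \sqrt{3}\right) - 24\right) = - 50 \left(-15 + i \sqrt{3}\right) = 750 - 50 i \sqrt{3}$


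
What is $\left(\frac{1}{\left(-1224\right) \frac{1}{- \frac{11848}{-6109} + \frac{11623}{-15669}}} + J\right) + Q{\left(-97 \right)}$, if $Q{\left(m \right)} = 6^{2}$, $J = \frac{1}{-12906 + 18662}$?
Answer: $\frac{6069409077998447}{168598465446456} \approx 35.999$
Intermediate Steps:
$J = \frac{1}{5756} \approx 0.00017373$
$Q{\left(m \right)} = 36$
$\left(\frac{1}{\left(-1224\right) \frac{1}{- \frac{11848}{-6109} + \frac{11623}{-15669}}} + J\right) + Q{\left(-97 \right)} = \left(\frac{1}{\left(-1224\right) \frac{1}{- \frac{11848}{-6109} + \frac{11623}{-15669}}} + \frac{1}{5756}\right) + 36 = \left(\frac{1}{\left(-1224\right) \frac{1}{\left(-11848\right) \left(- \frac{1}{6109}\right) + 11623 \left(- \frac{1}{15669}\right)}} + \frac{1}{5756}\right) + 36 = \left(\frac{1}{\left(-1224\right) \frac{1}{\frac{11848}{6109} - \frac{11623}{15669}}} + \frac{1}{5756}\right) + 36 = \left(\frac{1}{\left(-1224\right) \frac{1}{\frac{114641405}{95721921}}} + \frac{1}{5756}\right) + 36 = \left(\frac{1}{\left(-1224\right) \frac{95721921}{114641405}} + \frac{1}{5756}\right) + 36 = \left(\frac{1}{- \frac{117163631304}{114641405}} + \frac{1}{5756}\right) + 36 = \left(- \frac{114641405}{117163631304} + \frac{1}{5756}\right) + 36 = - \frac{135678073969}{168598465446456} + 36 = \frac{6069409077998447}{168598465446456}$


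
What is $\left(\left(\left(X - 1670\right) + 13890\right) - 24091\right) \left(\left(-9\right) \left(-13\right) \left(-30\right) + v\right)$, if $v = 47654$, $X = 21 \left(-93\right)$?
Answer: $-610246656$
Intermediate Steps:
$X = -1953$
$\left(\left(\left(X - 1670\right) + 13890\right) - 24091\right) \left(\left(-9\right) \left(-13\right) \left(-30\right) + v\right) = \left(\left(\left(-1953 - 1670\right) + 13890\right) - 24091\right) \left(\left(-9\right) \left(-13\right) \left(-30\right) + 47654\right) = \left(\left(-3623 + 13890\right) - 24091\right) \left(117 \left(-30\right) + 47654\right) = \left(10267 - 24091\right) \left(-3510 + 47654\right) = \left(-13824\right) 44144 = -610246656$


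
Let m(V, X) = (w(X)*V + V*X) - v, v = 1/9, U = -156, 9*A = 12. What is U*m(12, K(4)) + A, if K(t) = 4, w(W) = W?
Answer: -44872/3 ≈ -14957.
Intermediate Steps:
A = 4/3 (A = (⅑)*12 = 4/3 ≈ 1.3333)
v = ⅑ ≈ 0.11111
m(V, X) = -⅑ + 2*V*X (m(V, X) = (X*V + V*X) - 1*⅑ = (V*X + V*X) - ⅑ = 2*V*X - ⅑ = -⅑ + 2*V*X)
U*m(12, K(4)) + A = -156*(-⅑ + 2*12*4) + 4/3 = -156*(-⅑ + 96) + 4/3 = -156*863/9 + 4/3 = -44876/3 + 4/3 = -44872/3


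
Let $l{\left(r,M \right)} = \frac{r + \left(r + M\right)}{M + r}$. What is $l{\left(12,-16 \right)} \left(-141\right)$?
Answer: $282$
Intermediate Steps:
$l{\left(r,M \right)} = \frac{M + 2 r}{M + r}$ ($l{\left(r,M \right)} = \frac{r + \left(M + r\right)}{M + r} = \frac{M + 2 r}{M + r}$)
$l{\left(12,-16 \right)} \left(-141\right) = \frac{-16 + 2 \cdot 12}{-16 + 12} \left(-141\right) = \frac{-16 + 24}{-4} \left(-141\right) = \left(- \frac{1}{4}\right) 8 \left(-141\right) = \left(-2\right) \left(-141\right) = 282$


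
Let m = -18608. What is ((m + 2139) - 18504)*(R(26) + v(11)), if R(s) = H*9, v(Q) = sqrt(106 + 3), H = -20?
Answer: 6295140 - 34973*sqrt(109) ≈ 5.9300e+6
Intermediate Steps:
v(Q) = sqrt(109)
R(s) = -180 (R(s) = -20*9 = -180)
((m + 2139) - 18504)*(R(26) + v(11)) = ((-18608 + 2139) - 18504)*(-180 + sqrt(109)) = (-16469 - 18504)*(-180 + sqrt(109)) = -34973*(-180 + sqrt(109)) = 6295140 - 34973*sqrt(109)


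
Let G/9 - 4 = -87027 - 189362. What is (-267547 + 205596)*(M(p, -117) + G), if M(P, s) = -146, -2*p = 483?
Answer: 154109989061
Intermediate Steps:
p = -483/2 (p = -½*483 = -483/2 ≈ -241.50)
G = -2487465 (G = 36 + 9*(-87027 - 189362) = 36 + 9*(-276389) = 36 - 2487501 = -2487465)
(-267547 + 205596)*(M(p, -117) + G) = (-267547 + 205596)*(-146 - 2487465) = -61951*(-2487611) = 154109989061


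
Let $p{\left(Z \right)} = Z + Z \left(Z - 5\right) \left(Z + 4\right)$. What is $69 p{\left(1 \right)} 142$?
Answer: $-186162$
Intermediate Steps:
$p{\left(Z \right)} = Z + Z \left(-5 + Z\right) \left(4 + Z\right)$
$69 p{\left(1 \right)} 142 = 69 \cdot 1 \left(-19 + 1^{2} - 1\right) 142 = 69 \cdot 1 \left(-19 + 1 - 1\right) 142 = 69 \cdot 1 \left(-19\right) 142 = 69 \left(-19\right) 142 = \left(-1311\right) 142 = -186162$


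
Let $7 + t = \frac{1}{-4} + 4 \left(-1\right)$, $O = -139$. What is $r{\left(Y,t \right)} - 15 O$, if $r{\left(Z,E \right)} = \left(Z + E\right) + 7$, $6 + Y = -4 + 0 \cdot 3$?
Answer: $\frac{8283}{4} \approx 2070.8$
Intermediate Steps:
$Y = -10$ ($Y = -6 + \left(-4 + 0 \cdot 3\right) = -6 + \left(-4 + 0\right) = -6 - 4 = -10$)
$t = - \frac{45}{4}$ ($t = -7 + \left(\frac{1}{-4} + 4 \left(-1\right)\right) = -7 - \frac{17}{4} = - \frac{45}{4} \approx -11.25$)
$r{\left(Z,E \right)} = 7 + E + Z$ ($r{\left(Z,E \right)} = \left(E + Z\right) + 7 = 7 + E + Z$)
$r{\left(Y,t \right)} - 15 O = \left(7 - \frac{45}{4} - 10\right) - -2085 = - \frac{57}{4} + 2085 = \frac{8283}{4}$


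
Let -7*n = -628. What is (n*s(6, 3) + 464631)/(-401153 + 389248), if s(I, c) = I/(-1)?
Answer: -3248649/83335 ≈ -38.983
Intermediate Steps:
s(I, c) = -I (s(I, c) = I*(-1) = -I)
n = 628/7 (n = -⅐*(-628) = 628/7 ≈ 89.714)
(n*s(6, 3) + 464631)/(-401153 + 389248) = (628*(-1*6)/7 + 464631)/(-401153 + 389248) = ((628/7)*(-6) + 464631)/(-11905) = (-3768/7 + 464631)*(-1/11905) = (3248649/7)*(-1/11905) = -3248649/83335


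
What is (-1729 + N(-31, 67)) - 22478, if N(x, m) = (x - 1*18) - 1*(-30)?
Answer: -24226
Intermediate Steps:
N(x, m) = 12 + x (N(x, m) = (x - 18) + 30 = (-18 + x) + 30 = 12 + x)
(-1729 + N(-31, 67)) - 22478 = (-1729 + (12 - 31)) - 22478 = (-1729 - 19) - 22478 = -1748 - 22478 = -24226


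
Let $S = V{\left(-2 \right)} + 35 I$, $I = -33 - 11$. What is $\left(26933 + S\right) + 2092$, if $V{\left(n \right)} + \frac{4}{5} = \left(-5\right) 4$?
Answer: $\frac{137321}{5} \approx 27464.0$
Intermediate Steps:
$V{\left(n \right)} = - \frac{104}{5}$ ($V{\left(n \right)} = - \frac{4}{5} - 20 = - \frac{104}{5}$)
$I = -44$ ($I = -33 - 11 = -44$)
$S = - \frac{7804}{5}$ ($S = - \frac{104}{5} + 35 \left(-44\right) = - \frac{104}{5} - 1540 = - \frac{7804}{5} \approx -1560.8$)
$\left(26933 + S\right) + 2092 = \left(26933 - \frac{7804}{5}\right) + 2092 = \frac{126861}{5} + 2092 = \frac{137321}{5}$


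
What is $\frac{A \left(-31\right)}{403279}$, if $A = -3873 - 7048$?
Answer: $\frac{10921}{13009} \approx 0.8395$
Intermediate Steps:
$A = -10921$ ($A = -3873 - 7048 = -10921$)
$\frac{A \left(-31\right)}{403279} = \frac{\left(-10921\right) \left(-31\right)}{403279} = 338551 \cdot \frac{1}{403279} = \frac{10921}{13009}$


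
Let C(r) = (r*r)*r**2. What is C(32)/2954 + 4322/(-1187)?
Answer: 615946262/1753199 ≈ 351.33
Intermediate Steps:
C(r) = r**4 (C(r) = r**2*r**2 = r**4)
C(32)/2954 + 4322/(-1187) = 32**4/2954 + 4322/(-1187) = 1048576*(1/2954) + 4322*(-1/1187) = 524288/1477 - 4322/1187 = 615946262/1753199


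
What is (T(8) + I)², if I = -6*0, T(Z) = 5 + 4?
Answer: 81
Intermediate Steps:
T(Z) = 9
I = 0
(T(8) + I)² = (9 + 0)² = 9² = 81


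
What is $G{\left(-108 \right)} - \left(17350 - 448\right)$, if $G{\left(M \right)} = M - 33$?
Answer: $-17043$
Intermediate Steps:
$G{\left(M \right)} = -33 + M$ ($G{\left(M \right)} = M - 33 = -33 + M$)
$G{\left(-108 \right)} - \left(17350 - 448\right) = \left(-33 - 108\right) - \left(17350 - 448\right) = -141 - 16902 = -17043$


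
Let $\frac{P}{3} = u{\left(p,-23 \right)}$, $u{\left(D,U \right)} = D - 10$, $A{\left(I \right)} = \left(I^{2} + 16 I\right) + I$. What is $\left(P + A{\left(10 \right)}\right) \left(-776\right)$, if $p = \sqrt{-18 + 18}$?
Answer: $-186240$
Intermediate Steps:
$A{\left(I \right)} = I^{2} + 17 I$
$p = 0$ ($p = \sqrt{0} = 0$)
$u{\left(D,U \right)} = -10 + D$ ($u{\left(D,U \right)} = D - 10 = -10 + D$)
$P = -30$ ($P = 3 \left(-10 + 0\right) = 3 \left(-10\right) = -30$)
$\left(P + A{\left(10 \right)}\right) \left(-776\right) = \left(-30 + 10 \left(17 + 10\right)\right) \left(-776\right) = \left(-30 + 10 \cdot 27\right) \left(-776\right) = \left(-30 + 270\right) \left(-776\right) = 240 \left(-776\right) = -186240$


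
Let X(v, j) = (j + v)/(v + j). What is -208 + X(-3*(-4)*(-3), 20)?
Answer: -207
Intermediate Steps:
X(v, j) = 1 (X(v, j) = (j + v)/(j + v) = 1)
-208 + X(-3*(-4)*(-3), 20) = -208 + 1 = -207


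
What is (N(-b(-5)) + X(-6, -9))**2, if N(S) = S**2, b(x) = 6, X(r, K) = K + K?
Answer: 324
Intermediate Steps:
X(r, K) = 2*K
(N(-b(-5)) + X(-6, -9))**2 = ((-1*6)**2 + 2*(-9))**2 = ((-6)**2 - 18)**2 = (36 - 18)**2 = 18**2 = 324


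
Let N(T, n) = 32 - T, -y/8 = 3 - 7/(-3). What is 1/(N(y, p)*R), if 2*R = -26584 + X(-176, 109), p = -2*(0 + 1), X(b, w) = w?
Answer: -1/988400 ≈ -1.0117e-6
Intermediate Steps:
p = -2 (p = -2*1 = -2)
y = -128/3 (y = -8*(3 - 7/(-3)) = -8*(3 - ⅓*(-7)) = -8*(3 + 7/3) = -8*16/3 = -128/3 ≈ -42.667)
R = -26475/2 (R = (-26584 + 109)/2 = (½)*(-26475) = -26475/2 ≈ -13238.)
1/(N(y, p)*R) = 1/((32 - 1*(-128/3))*(-26475/2)) = -2/26475/(32 + 128/3) = -2/26475/(224/3) = (3/224)*(-2/26475) = -1/988400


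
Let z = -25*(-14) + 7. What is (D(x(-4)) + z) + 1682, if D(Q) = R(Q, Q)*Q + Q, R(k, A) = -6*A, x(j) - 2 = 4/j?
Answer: 2034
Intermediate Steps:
x(j) = 2 + 4/j
D(Q) = Q - 6*Q² (D(Q) = (-6*Q)*Q + Q = -6*Q² + Q = Q - 6*Q²)
z = 357 (z = 350 + 7 = 357)
(D(x(-4)) + z) + 1682 = ((2 + 4/(-4))*(1 - 6*(2 + 4/(-4))) + 357) + 1682 = ((2 + 4*(-¼))*(1 - 6*(2 + 4*(-¼))) + 357) + 1682 = ((2 - 1)*(1 - 6*(2 - 1)) + 357) + 1682 = (1*(1 - 6*1) + 357) + 1682 = (1*(1 - 6) + 357) + 1682 = (1*(-5) + 357) + 1682 = (-5 + 357) + 1682 = 352 + 1682 = 2034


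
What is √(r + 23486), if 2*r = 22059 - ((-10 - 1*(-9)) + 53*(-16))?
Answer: 2*√8735 ≈ 186.92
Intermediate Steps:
r = 11454 (r = (22059 - ((-10 - 1*(-9)) + 53*(-16)))/2 = (22059 - ((-10 + 9) - 848))/2 = (22059 - (-1 - 848))/2 = (22059 - 1*(-849))/2 = (22059 + 849)/2 = (½)*22908 = 11454)
√(r + 23486) = √(11454 + 23486) = √34940 = 2*√8735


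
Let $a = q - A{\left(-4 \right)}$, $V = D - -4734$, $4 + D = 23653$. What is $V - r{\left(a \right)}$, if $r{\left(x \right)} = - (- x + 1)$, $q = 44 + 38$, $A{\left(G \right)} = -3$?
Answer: $28299$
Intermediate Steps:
$D = 23649$ ($D = -4 + 23653 = 23649$)
$V = 28383$ ($V = 23649 - -4734 = 23649 + 4734 = 28383$)
$q = 82$
$a = 85$ ($a = 82 - -3 = 82 + 3 = 85$)
$r{\left(x \right)} = -1 + x$ ($r{\left(x \right)} = - (1 - x) = -1 + x$)
$V - r{\left(a \right)} = 28383 - \left(-1 + 85\right) = 28383 - 84 = 28299$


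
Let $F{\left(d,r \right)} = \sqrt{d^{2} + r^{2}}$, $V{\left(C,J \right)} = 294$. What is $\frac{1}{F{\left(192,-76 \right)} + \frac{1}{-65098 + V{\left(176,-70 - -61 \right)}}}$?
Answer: $\frac{64804}{179069170858239} + \frac{16798233664 \sqrt{2665}}{179069170858239} \approx 0.0048427$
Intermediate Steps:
$\frac{1}{F{\left(192,-76 \right)} + \frac{1}{-65098 + V{\left(176,-70 - -61 \right)}}} = \frac{1}{\sqrt{192^{2} + \left(-76\right)^{2}} + \frac{1}{-65098 + 294}} = \frac{1}{\sqrt{36864 + 5776} + \frac{1}{-64804}} = \frac{1}{\sqrt{42640} - \frac{1}{64804}} = \frac{1}{4 \sqrt{2665} - \frac{1}{64804}} = \frac{1}{- \frac{1}{64804} + 4 \sqrt{2665}}$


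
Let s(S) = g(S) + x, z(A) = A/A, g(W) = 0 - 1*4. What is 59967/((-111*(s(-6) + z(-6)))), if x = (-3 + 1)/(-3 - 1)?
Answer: 39978/185 ≈ 216.10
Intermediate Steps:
g(W) = -4 (g(W) = 0 - 4 = -4)
x = ½ (x = -2/(-4) = -2*(-¼) = ½ ≈ 0.50000)
z(A) = 1
s(S) = -7/2 (s(S) = -4 + ½ = -7/2)
59967/((-111*(s(-6) + z(-6)))) = 59967/((-111*(-7/2 + 1))) = 59967/((-111*(-5/2))) = 59967/(555/2) = 59967*(2/555) = 39978/185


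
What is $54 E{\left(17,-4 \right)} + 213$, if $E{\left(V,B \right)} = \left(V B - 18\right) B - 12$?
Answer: $18141$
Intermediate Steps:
$E{\left(V,B \right)} = -12 + B \left(-18 + B V\right)$ ($E{\left(V,B \right)} = \left(B V - 18\right) B - 12 = \left(-18 + B V\right) B - 12 = B \left(-18 + B V\right) - 12 = -12 + B \left(-18 + B V\right)$)
$54 E{\left(17,-4 \right)} + 213 = 54 \left(-12 - -72 + 17 \left(-4\right)^{2}\right) + 213 = 54 \left(-12 + 72 + 17 \cdot 16\right) + 213 = 54 \left(-12 + 72 + 272\right) + 213 = 54 \cdot 332 + 213 = 17928 + 213 = 18141$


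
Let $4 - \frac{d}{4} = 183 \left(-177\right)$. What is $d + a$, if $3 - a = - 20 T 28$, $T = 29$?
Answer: $145823$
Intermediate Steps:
$a = 16243$ ($a = 3 - \left(-20\right) 29 \cdot 28 = 3 - \left(-580\right) 28 = 3 - -16240 = 3 + 16240 = 16243$)
$d = 129580$ ($d = 16 - 4 \cdot 183 \left(-177\right) = 16 - -129564 = 16 + 129564 = 129580$)
$d + a = 129580 + 16243 = 145823$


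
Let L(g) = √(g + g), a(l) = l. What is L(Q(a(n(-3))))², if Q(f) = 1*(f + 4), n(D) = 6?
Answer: 20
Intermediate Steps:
Q(f) = 4 + f (Q(f) = 1*(4 + f) = 4 + f)
L(g) = √2*√g (L(g) = √(2*g) = √2*√g)
L(Q(a(n(-3))))² = (√2*√(4 + 6))² = (√2*√10)² = (2*√5)² = 20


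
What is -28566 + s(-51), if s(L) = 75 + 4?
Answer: -28487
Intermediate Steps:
s(L) = 79
-28566 + s(-51) = -28566 + 79 = -28487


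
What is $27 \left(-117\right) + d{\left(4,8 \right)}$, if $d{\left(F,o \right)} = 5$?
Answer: $-3154$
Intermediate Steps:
$27 \left(-117\right) + d{\left(4,8 \right)} = 27 \left(-117\right) + 5 = -3159 + 5 = -3154$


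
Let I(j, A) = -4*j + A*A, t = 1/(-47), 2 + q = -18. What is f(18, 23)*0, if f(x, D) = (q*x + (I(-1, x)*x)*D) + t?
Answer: 0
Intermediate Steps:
q = -20 (q = -2 - 18 = -20)
t = -1/47 ≈ -0.021277
I(j, A) = A² - 4*j (I(j, A) = -4*j + A² = A² - 4*j)
f(x, D) = -1/47 - 20*x + D*x*(4 + x²) (f(x, D) = (-20*x + ((x² - 4*(-1))*x)*D) - 1/47 = (-20*x + ((x² + 4)*x)*D) - 1/47 = (-20*x + ((4 + x²)*x)*D) - 1/47 = (-20*x + (x*(4 + x²))*D) - 1/47 = (-20*x + D*x*(4 + x²)) - 1/47 = -1/47 - 20*x + D*x*(4 + x²))
f(18, 23)*0 = (-1/47 - 20*18 + 23*18*(4 + 18²))*0 = (-1/47 - 360 + 23*18*(4 + 324))*0 = (-1/47 - 360 + 23*18*328)*0 = (-1/47 - 360 + 135792)*0 = (6365303/47)*0 = 0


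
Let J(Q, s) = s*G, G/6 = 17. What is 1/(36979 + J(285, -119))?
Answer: 1/24841 ≈ 4.0256e-5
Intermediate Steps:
G = 102 (G = 6*17 = 102)
J(Q, s) = 102*s (J(Q, s) = s*102 = 102*s)
1/(36979 + J(285, -119)) = 1/(36979 + 102*(-119)) = 1/(36979 - 12138) = 1/24841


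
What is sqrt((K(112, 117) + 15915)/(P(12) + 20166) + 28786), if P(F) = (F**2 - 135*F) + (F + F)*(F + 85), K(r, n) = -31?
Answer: 4*sqrt(198698928009)/10509 ≈ 169.67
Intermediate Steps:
P(F) = F**2 - 135*F + 2*F*(85 + F) (P(F) = (F**2 - 135*F) + (2*F)*(85 + F) = (F**2 - 135*F) + 2*F*(85 + F) = F**2 - 135*F + 2*F*(85 + F))
sqrt((K(112, 117) + 15915)/(P(12) + 20166) + 28786) = sqrt((-31 + 15915)/(12*(35 + 3*12) + 20166) + 28786) = sqrt(15884/(12*(35 + 36) + 20166) + 28786) = sqrt(15884/(12*71 + 20166) + 28786) = sqrt(15884/(852 + 20166) + 28786) = sqrt(15884/21018 + 28786) = sqrt(15884*(1/21018) + 28786) = sqrt(7942/10509 + 28786) = sqrt(302520016/10509) = 4*sqrt(198698928009)/10509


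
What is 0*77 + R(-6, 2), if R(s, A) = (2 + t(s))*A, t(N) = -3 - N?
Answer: 10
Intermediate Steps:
R(s, A) = A*(-1 - s) (R(s, A) = (2 + (-3 - s))*A = (-1 - s)*A = A*(-1 - s))
0*77 + R(-6, 2) = 0*77 - 1*2*(1 - 6) = 0 - 1*2*(-5) = 0 + 10 = 10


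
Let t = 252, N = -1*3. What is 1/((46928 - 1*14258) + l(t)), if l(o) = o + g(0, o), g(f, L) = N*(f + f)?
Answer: 1/32922 ≈ 3.0375e-5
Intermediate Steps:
N = -3
g(f, L) = -6*f (g(f, L) = -3*(f + f) = -6*f)
l(o) = o (l(o) = o - 6*0 = o + 0 = o)
1/((46928 - 1*14258) + l(t)) = 1/((46928 - 1*14258) + 252) = 1/((46928 - 14258) + 252) = 1/(32670 + 252) = 1/32922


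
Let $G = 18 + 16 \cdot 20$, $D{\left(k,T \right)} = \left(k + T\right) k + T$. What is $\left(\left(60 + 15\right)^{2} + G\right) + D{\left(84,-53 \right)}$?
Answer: $8514$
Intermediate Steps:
$D{\left(k,T \right)} = T + k \left(T + k\right)$ ($D{\left(k,T \right)} = \left(T + k\right) k + T = k \left(T + k\right) + T = T + k \left(T + k\right)$)
$G = 338$ ($G = 18 + 320 = 338$)
$\left(\left(60 + 15\right)^{2} + G\right) + D{\left(84,-53 \right)} = \left(\left(60 + 15\right)^{2} + 338\right) - \left(4505 - 7056\right) = \left(75^{2} + 338\right) - -2551 = \left(5625 + 338\right) + 2551 = 5963 + 2551 = 8514$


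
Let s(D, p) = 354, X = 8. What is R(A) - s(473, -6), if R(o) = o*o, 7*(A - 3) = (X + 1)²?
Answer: -6942/49 ≈ -141.67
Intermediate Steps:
A = 102/7 (A = 3 + (8 + 1)²/7 = 3 + (⅐)*9² = 3 + (⅐)*81 = 3 + 81/7 = 102/7 ≈ 14.571)
R(o) = o²
R(A) - s(473, -6) = (102/7)² - 1*354 = 10404/49 - 354 = -6942/49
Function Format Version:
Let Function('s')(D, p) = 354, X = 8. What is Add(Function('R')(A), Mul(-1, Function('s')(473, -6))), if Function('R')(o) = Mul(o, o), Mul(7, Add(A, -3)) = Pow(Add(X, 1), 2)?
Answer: Rational(-6942, 49) ≈ -141.67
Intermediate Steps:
A = Rational(102, 7) (A = Add(3, Mul(Rational(1, 7), Pow(Add(8, 1), 2))) = Add(3, Mul(Rational(1, 7), Pow(9, 2))) = Add(3, Mul(Rational(1, 7), 81)) = Add(3, Rational(81, 7)) = Rational(102, 7) ≈ 14.571)
Function('R')(o) = Pow(o, 2)
Add(Function('R')(A), Mul(-1, Function('s')(473, -6))) = Add(Pow(Rational(102, 7), 2), Mul(-1, 354)) = Add(Rational(10404, 49), -354) = Rational(-6942, 49)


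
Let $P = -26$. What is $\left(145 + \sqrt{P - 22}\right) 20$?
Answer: $2900 + 80 i \sqrt{3} \approx 2900.0 + 138.56 i$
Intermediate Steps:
$\left(145 + \sqrt{P - 22}\right) 20 = \left(145 + \sqrt{-26 - 22}\right) 20 = \left(145 + \sqrt{-48}\right) 20 = \left(145 + 4 i \sqrt{3}\right) 20 = 2900 + 80 i \sqrt{3}$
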